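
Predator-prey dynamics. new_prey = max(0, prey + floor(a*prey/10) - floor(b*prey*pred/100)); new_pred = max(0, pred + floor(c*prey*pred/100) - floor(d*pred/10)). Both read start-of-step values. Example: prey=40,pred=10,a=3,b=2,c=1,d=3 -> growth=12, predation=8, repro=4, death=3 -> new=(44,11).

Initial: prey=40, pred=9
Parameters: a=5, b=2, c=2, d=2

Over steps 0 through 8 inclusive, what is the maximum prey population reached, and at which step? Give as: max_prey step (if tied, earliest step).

Step 1: prey: 40+20-7=53; pred: 9+7-1=15
Step 2: prey: 53+26-15=64; pred: 15+15-3=27
Step 3: prey: 64+32-34=62; pred: 27+34-5=56
Step 4: prey: 62+31-69=24; pred: 56+69-11=114
Step 5: prey: 24+12-54=0; pred: 114+54-22=146
Step 6: prey: 0+0-0=0; pred: 146+0-29=117
Step 7: prey: 0+0-0=0; pred: 117+0-23=94
Step 8: prey: 0+0-0=0; pred: 94+0-18=76
Max prey = 64 at step 2

Answer: 64 2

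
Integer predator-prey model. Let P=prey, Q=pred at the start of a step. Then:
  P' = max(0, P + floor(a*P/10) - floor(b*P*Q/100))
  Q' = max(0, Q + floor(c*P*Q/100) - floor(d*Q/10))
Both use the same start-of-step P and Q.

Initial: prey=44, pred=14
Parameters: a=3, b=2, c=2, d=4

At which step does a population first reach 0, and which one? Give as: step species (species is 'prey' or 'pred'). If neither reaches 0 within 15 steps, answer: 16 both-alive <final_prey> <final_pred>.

Step 1: prey: 44+13-12=45; pred: 14+12-5=21
Step 2: prey: 45+13-18=40; pred: 21+18-8=31
Step 3: prey: 40+12-24=28; pred: 31+24-12=43
Step 4: prey: 28+8-24=12; pred: 43+24-17=50
Step 5: prey: 12+3-12=3; pred: 50+12-20=42
Step 6: prey: 3+0-2=1; pred: 42+2-16=28
Step 7: prey: 1+0-0=1; pred: 28+0-11=17
Step 8: prey: 1+0-0=1; pred: 17+0-6=11
Step 9: prey: 1+0-0=1; pred: 11+0-4=7
Step 10: prey: 1+0-0=1; pred: 7+0-2=5
Step 11: prey: 1+0-0=1; pred: 5+0-2=3
Step 12: prey: 1+0-0=1; pred: 3+0-1=2
Step 13: prey: 1+0-0=1; pred: 2+0-0=2
Steps 14-15: state stable at prey=1, pred=2 (no change)
No extinction within 15 steps

Answer: 16 both-alive 1 2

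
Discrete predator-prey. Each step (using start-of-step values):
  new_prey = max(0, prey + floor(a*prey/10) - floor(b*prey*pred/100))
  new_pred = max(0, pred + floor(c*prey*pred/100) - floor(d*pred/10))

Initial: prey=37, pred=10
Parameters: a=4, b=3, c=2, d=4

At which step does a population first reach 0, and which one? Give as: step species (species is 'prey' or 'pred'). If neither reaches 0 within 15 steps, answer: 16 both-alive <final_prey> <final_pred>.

Answer: 16 both-alive 1 2

Derivation:
Step 1: prey: 37+14-11=40; pred: 10+7-4=13
Step 2: prey: 40+16-15=41; pred: 13+10-5=18
Step 3: prey: 41+16-22=35; pred: 18+14-7=25
Step 4: prey: 35+14-26=23; pred: 25+17-10=32
Step 5: prey: 23+9-22=10; pred: 32+14-12=34
Step 6: prey: 10+4-10=4; pred: 34+6-13=27
Step 7: prey: 4+1-3=2; pred: 27+2-10=19
Step 8: prey: 2+0-1=1; pred: 19+0-7=12
Step 9: prey: 1+0-0=1; pred: 12+0-4=8
Step 10: prey: 1+0-0=1; pred: 8+0-3=5
Step 11: prey: 1+0-0=1; pred: 5+0-2=3
Step 12: prey: 1+0-0=1; pred: 3+0-1=2
Step 13: prey: 1+0-0=1; pred: 2+0-0=2
Steps 14-15: state stable at prey=1, pred=2 (no change)
No extinction within 15 steps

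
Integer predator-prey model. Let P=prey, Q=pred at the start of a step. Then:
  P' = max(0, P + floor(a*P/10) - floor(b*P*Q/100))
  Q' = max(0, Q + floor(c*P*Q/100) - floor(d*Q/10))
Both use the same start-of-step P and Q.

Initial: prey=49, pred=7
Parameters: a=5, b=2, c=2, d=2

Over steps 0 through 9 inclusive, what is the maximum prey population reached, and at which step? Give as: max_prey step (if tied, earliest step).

Answer: 84 2

Derivation:
Step 1: prey: 49+24-6=67; pred: 7+6-1=12
Step 2: prey: 67+33-16=84; pred: 12+16-2=26
Step 3: prey: 84+42-43=83; pred: 26+43-5=64
Step 4: prey: 83+41-106=18; pred: 64+106-12=158
Step 5: prey: 18+9-56=0; pred: 158+56-31=183
Step 6: prey: 0+0-0=0; pred: 183+0-36=147
Step 7: prey: 0+0-0=0; pred: 147+0-29=118
Step 8: prey: 0+0-0=0; pred: 118+0-23=95
Step 9: prey: 0+0-0=0; pred: 95+0-19=76
Max prey = 84 at step 2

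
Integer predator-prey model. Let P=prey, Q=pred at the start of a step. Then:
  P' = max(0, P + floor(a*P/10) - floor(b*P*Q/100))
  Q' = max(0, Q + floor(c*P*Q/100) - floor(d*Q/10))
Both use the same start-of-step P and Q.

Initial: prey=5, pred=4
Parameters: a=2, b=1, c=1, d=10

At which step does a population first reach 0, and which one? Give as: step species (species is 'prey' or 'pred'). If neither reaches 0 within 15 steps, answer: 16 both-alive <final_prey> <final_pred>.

Answer: 1 pred

Derivation:
Step 1: prey: 5+1-0=6; pred: 4+0-4=0
First extinction: pred at step 1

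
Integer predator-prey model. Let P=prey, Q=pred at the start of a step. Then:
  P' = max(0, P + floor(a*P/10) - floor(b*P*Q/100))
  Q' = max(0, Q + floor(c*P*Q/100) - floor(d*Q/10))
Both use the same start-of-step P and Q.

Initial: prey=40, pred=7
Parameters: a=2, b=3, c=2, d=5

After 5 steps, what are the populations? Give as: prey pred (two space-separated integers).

Step 1: prey: 40+8-8=40; pred: 7+5-3=9
Step 2: prey: 40+8-10=38; pred: 9+7-4=12
Step 3: prey: 38+7-13=32; pred: 12+9-6=15
Step 4: prey: 32+6-14=24; pred: 15+9-7=17
Step 5: prey: 24+4-12=16; pred: 17+8-8=17

Answer: 16 17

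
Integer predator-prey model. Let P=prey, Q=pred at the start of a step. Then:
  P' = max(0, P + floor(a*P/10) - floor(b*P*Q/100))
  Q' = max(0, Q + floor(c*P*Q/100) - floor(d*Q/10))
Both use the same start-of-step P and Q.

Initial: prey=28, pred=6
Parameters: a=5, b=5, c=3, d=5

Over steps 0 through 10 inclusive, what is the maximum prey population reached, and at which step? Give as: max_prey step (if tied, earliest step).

Answer: 38 2

Derivation:
Step 1: prey: 28+14-8=34; pred: 6+5-3=8
Step 2: prey: 34+17-13=38; pred: 8+8-4=12
Step 3: prey: 38+19-22=35; pred: 12+13-6=19
Step 4: prey: 35+17-33=19; pred: 19+19-9=29
Step 5: prey: 19+9-27=1; pred: 29+16-14=31
Step 6: prey: 1+0-1=0; pred: 31+0-15=16
Step 7: prey: 0+0-0=0; pred: 16+0-8=8
Step 8: prey: 0+0-0=0; pred: 8+0-4=4
Step 9: prey: 0+0-0=0; pred: 4+0-2=2
Step 10: prey: 0+0-0=0; pred: 2+0-1=1
Max prey = 38 at step 2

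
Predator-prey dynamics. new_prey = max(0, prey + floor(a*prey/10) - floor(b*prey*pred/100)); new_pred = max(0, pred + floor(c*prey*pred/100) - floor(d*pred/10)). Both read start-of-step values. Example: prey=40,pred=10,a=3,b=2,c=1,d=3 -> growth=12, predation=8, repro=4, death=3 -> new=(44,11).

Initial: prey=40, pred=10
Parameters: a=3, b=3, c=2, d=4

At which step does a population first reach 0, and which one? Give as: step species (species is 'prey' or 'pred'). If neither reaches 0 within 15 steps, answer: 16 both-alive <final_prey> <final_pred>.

Step 1: prey: 40+12-12=40; pred: 10+8-4=14
Step 2: prey: 40+12-16=36; pred: 14+11-5=20
Step 3: prey: 36+10-21=25; pred: 20+14-8=26
Step 4: prey: 25+7-19=13; pred: 26+13-10=29
Step 5: prey: 13+3-11=5; pred: 29+7-11=25
Step 6: prey: 5+1-3=3; pred: 25+2-10=17
Step 7: prey: 3+0-1=2; pred: 17+1-6=12
Step 8: prey: 2+0-0=2; pred: 12+0-4=8
Step 9: prey: 2+0-0=2; pred: 8+0-3=5
Step 10: prey: 2+0-0=2; pred: 5+0-2=3
Step 11: prey: 2+0-0=2; pred: 3+0-1=2
Step 12: prey: 2+0-0=2; pred: 2+0-0=2
Steps 13-15: state stable at prey=2, pred=2 (no change)
No extinction within 15 steps

Answer: 16 both-alive 2 2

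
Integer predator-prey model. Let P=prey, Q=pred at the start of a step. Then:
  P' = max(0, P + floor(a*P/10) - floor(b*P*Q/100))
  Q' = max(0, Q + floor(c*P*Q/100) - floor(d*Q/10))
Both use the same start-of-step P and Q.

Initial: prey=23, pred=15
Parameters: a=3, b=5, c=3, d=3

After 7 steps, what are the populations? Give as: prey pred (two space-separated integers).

Step 1: prey: 23+6-17=12; pred: 15+10-4=21
Step 2: prey: 12+3-12=3; pred: 21+7-6=22
Step 3: prey: 3+0-3=0; pred: 22+1-6=17
Step 4: prey: 0+0-0=0; pred: 17+0-5=12
Step 5: prey: 0+0-0=0; pred: 12+0-3=9
Step 6: prey: 0+0-0=0; pred: 9+0-2=7
Step 7: prey: 0+0-0=0; pred: 7+0-2=5

Answer: 0 5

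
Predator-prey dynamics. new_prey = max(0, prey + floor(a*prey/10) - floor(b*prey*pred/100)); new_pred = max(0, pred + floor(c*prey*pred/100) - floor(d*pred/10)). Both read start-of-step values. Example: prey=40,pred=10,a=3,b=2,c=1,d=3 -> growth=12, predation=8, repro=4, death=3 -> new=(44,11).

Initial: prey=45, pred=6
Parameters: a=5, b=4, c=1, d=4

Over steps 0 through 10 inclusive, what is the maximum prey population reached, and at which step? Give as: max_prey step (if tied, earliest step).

Answer: 97 4

Derivation:
Step 1: prey: 45+22-10=57; pred: 6+2-2=6
Step 2: prey: 57+28-13=72; pred: 6+3-2=7
Step 3: prey: 72+36-20=88; pred: 7+5-2=10
Step 4: prey: 88+44-35=97; pred: 10+8-4=14
Step 5: prey: 97+48-54=91; pred: 14+13-5=22
Step 6: prey: 91+45-80=56; pred: 22+20-8=34
Step 7: prey: 56+28-76=8; pred: 34+19-13=40
Step 8: prey: 8+4-12=0; pred: 40+3-16=27
Step 9: prey: 0+0-0=0; pred: 27+0-10=17
Step 10: prey: 0+0-0=0; pred: 17+0-6=11
Max prey = 97 at step 4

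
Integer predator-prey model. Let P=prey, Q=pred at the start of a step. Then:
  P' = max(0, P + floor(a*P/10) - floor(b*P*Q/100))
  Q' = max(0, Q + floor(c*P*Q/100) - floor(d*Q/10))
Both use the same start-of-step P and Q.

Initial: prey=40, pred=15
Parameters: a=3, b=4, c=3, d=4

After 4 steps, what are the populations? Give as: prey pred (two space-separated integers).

Answer: 0 19

Derivation:
Step 1: prey: 40+12-24=28; pred: 15+18-6=27
Step 2: prey: 28+8-30=6; pred: 27+22-10=39
Step 3: prey: 6+1-9=0; pred: 39+7-15=31
Step 4: prey: 0+0-0=0; pred: 31+0-12=19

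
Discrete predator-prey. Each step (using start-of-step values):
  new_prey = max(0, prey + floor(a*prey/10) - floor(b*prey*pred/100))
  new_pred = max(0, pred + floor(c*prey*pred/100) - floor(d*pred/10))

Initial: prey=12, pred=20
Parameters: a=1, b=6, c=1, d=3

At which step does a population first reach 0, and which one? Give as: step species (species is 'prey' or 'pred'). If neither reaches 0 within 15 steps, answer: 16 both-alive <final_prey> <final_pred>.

Answer: 1 prey

Derivation:
Step 1: prey: 12+1-14=0; pred: 20+2-6=16
First extinction: prey at step 1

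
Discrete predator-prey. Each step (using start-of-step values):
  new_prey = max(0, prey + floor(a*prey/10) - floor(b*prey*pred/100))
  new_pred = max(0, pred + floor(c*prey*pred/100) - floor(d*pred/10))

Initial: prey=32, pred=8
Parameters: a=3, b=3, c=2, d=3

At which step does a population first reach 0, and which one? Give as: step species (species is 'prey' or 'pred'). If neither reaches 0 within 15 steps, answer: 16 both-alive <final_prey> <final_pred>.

Answer: 16 both-alive 2 3

Derivation:
Step 1: prey: 32+9-7=34; pred: 8+5-2=11
Step 2: prey: 34+10-11=33; pred: 11+7-3=15
Step 3: prey: 33+9-14=28; pred: 15+9-4=20
Step 4: prey: 28+8-16=20; pred: 20+11-6=25
Step 5: prey: 20+6-15=11; pred: 25+10-7=28
Step 6: prey: 11+3-9=5; pred: 28+6-8=26
Step 7: prey: 5+1-3=3; pred: 26+2-7=21
Step 8: prey: 3+0-1=2; pred: 21+1-6=16
Step 9: prey: 2+0-0=2; pred: 16+0-4=12
Step 10: prey: 2+0-0=2; pred: 12+0-3=9
Step 11: prey: 2+0-0=2; pred: 9+0-2=7
Step 12: prey: 2+0-0=2; pred: 7+0-2=5
Step 13: prey: 2+0-0=2; pred: 5+0-1=4
Step 14: prey: 2+0-0=2; pred: 4+0-1=3
Step 15: prey: 2+0-0=2; pred: 3+0-0=3
No extinction within 15 steps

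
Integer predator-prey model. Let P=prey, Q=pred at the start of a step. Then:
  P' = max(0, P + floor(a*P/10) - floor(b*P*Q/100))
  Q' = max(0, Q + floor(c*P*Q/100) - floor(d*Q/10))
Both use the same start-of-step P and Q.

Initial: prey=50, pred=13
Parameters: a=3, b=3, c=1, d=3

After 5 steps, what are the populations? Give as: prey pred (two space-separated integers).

Answer: 13 17

Derivation:
Step 1: prey: 50+15-19=46; pred: 13+6-3=16
Step 2: prey: 46+13-22=37; pred: 16+7-4=19
Step 3: prey: 37+11-21=27; pred: 19+7-5=21
Step 4: prey: 27+8-17=18; pred: 21+5-6=20
Step 5: prey: 18+5-10=13; pred: 20+3-6=17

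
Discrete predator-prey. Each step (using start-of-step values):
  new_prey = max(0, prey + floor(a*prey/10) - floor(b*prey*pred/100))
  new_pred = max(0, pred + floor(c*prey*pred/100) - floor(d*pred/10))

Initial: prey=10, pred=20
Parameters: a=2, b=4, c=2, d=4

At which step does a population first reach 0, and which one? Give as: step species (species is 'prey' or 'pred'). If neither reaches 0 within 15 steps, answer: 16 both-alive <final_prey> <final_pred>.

Answer: 16 both-alive 2 2

Derivation:
Step 1: prey: 10+2-8=4; pred: 20+4-8=16
Step 2: prey: 4+0-2=2; pred: 16+1-6=11
Step 3: prey: 2+0-0=2; pred: 11+0-4=7
Step 4: prey: 2+0-0=2; pred: 7+0-2=5
Step 5: prey: 2+0-0=2; pred: 5+0-2=3
Step 6: prey: 2+0-0=2; pred: 3+0-1=2
Step 7: prey: 2+0-0=2; pred: 2+0-0=2
Steps 8-15: state stable at prey=2, pred=2 (no change)
No extinction within 15 steps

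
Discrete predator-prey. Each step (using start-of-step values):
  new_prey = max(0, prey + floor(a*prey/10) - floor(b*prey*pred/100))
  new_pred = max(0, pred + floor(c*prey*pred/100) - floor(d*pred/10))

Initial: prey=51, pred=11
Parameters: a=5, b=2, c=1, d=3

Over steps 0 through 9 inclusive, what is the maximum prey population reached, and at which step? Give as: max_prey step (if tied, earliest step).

Answer: 92 3

Derivation:
Step 1: prey: 51+25-11=65; pred: 11+5-3=13
Step 2: prey: 65+32-16=81; pred: 13+8-3=18
Step 3: prey: 81+40-29=92; pred: 18+14-5=27
Step 4: prey: 92+46-49=89; pred: 27+24-8=43
Step 5: prey: 89+44-76=57; pred: 43+38-12=69
Step 6: prey: 57+28-78=7; pred: 69+39-20=88
Step 7: prey: 7+3-12=0; pred: 88+6-26=68
Step 8: prey: 0+0-0=0; pred: 68+0-20=48
Step 9: prey: 0+0-0=0; pred: 48+0-14=34
Max prey = 92 at step 3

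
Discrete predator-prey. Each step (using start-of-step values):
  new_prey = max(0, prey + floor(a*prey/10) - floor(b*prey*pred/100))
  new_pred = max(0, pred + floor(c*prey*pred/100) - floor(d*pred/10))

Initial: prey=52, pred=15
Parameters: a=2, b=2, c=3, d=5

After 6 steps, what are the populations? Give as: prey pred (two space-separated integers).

Answer: 0 11

Derivation:
Step 1: prey: 52+10-15=47; pred: 15+23-7=31
Step 2: prey: 47+9-29=27; pred: 31+43-15=59
Step 3: prey: 27+5-31=1; pred: 59+47-29=77
Step 4: prey: 1+0-1=0; pred: 77+2-38=41
Step 5: prey: 0+0-0=0; pred: 41+0-20=21
Step 6: prey: 0+0-0=0; pred: 21+0-10=11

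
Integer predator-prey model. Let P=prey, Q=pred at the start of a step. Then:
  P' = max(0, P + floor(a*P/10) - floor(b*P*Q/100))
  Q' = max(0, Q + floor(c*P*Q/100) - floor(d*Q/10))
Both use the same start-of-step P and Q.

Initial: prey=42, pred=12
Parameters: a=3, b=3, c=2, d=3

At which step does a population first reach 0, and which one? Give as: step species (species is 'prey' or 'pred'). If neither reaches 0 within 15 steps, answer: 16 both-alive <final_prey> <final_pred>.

Answer: 5 prey

Derivation:
Step 1: prey: 42+12-15=39; pred: 12+10-3=19
Step 2: prey: 39+11-22=28; pred: 19+14-5=28
Step 3: prey: 28+8-23=13; pred: 28+15-8=35
Step 4: prey: 13+3-13=3; pred: 35+9-10=34
Step 5: prey: 3+0-3=0; pred: 34+2-10=26
First extinction: prey at step 5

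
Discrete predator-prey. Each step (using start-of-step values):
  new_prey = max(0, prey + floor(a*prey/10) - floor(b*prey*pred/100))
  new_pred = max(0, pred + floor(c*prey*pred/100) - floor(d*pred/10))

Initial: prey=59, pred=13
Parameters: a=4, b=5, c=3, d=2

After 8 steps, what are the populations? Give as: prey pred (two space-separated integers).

Step 1: prey: 59+23-38=44; pred: 13+23-2=34
Step 2: prey: 44+17-74=0; pred: 34+44-6=72
Step 3: prey: 0+0-0=0; pred: 72+0-14=58
Step 4: prey: 0+0-0=0; pred: 58+0-11=47
Step 5: prey: 0+0-0=0; pred: 47+0-9=38
Step 6: prey: 0+0-0=0; pred: 38+0-7=31
Step 7: prey: 0+0-0=0; pred: 31+0-6=25
Step 8: prey: 0+0-0=0; pred: 25+0-5=20

Answer: 0 20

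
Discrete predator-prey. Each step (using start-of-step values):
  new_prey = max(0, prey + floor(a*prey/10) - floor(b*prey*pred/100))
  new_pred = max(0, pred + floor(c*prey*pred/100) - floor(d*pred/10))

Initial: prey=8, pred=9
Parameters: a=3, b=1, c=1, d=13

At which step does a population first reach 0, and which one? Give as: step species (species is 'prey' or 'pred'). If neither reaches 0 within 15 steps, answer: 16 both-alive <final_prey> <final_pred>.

Step 1: prey: 8+2-0=10; pred: 9+0-11=0
First extinction: pred at step 1

Answer: 1 pred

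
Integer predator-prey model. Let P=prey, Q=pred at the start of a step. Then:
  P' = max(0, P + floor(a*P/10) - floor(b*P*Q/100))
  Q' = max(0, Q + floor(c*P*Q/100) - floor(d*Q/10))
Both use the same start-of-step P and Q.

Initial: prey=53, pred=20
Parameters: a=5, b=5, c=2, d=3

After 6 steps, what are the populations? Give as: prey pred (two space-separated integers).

Step 1: prey: 53+26-53=26; pred: 20+21-6=35
Step 2: prey: 26+13-45=0; pred: 35+18-10=43
Step 3: prey: 0+0-0=0; pred: 43+0-12=31
Step 4: prey: 0+0-0=0; pred: 31+0-9=22
Step 5: prey: 0+0-0=0; pred: 22+0-6=16
Step 6: prey: 0+0-0=0; pred: 16+0-4=12

Answer: 0 12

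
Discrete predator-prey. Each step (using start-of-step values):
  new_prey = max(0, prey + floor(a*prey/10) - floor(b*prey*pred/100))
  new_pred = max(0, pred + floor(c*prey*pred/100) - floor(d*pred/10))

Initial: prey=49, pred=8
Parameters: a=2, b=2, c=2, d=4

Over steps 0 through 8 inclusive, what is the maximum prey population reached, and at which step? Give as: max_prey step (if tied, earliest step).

Step 1: prey: 49+9-7=51; pred: 8+7-3=12
Step 2: prey: 51+10-12=49; pred: 12+12-4=20
Step 3: prey: 49+9-19=39; pred: 20+19-8=31
Step 4: prey: 39+7-24=22; pred: 31+24-12=43
Step 5: prey: 22+4-18=8; pred: 43+18-17=44
Step 6: prey: 8+1-7=2; pred: 44+7-17=34
Step 7: prey: 2+0-1=1; pred: 34+1-13=22
Step 8: prey: 1+0-0=1; pred: 22+0-8=14
Max prey = 51 at step 1

Answer: 51 1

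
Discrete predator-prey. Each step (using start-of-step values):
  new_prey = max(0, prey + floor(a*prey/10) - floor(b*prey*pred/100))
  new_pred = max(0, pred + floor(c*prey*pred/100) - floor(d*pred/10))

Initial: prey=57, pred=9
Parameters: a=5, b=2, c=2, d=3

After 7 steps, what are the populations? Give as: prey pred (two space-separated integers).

Answer: 0 63

Derivation:
Step 1: prey: 57+28-10=75; pred: 9+10-2=17
Step 2: prey: 75+37-25=87; pred: 17+25-5=37
Step 3: prey: 87+43-64=66; pred: 37+64-11=90
Step 4: prey: 66+33-118=0; pred: 90+118-27=181
Step 5: prey: 0+0-0=0; pred: 181+0-54=127
Step 6: prey: 0+0-0=0; pred: 127+0-38=89
Step 7: prey: 0+0-0=0; pred: 89+0-26=63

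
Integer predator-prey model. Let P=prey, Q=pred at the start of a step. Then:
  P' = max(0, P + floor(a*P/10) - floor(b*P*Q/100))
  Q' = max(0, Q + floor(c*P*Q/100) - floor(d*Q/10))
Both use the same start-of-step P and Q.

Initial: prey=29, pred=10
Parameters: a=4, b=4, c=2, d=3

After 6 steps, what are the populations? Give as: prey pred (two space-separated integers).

Step 1: prey: 29+11-11=29; pred: 10+5-3=12
Step 2: prey: 29+11-13=27; pred: 12+6-3=15
Step 3: prey: 27+10-16=21; pred: 15+8-4=19
Step 4: prey: 21+8-15=14; pred: 19+7-5=21
Step 5: prey: 14+5-11=8; pred: 21+5-6=20
Step 6: prey: 8+3-6=5; pred: 20+3-6=17

Answer: 5 17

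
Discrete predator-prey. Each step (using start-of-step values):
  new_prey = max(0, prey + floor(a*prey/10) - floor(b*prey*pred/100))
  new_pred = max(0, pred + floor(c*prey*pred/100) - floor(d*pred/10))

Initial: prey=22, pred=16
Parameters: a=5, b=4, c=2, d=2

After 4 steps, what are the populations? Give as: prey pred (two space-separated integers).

Step 1: prey: 22+11-14=19; pred: 16+7-3=20
Step 2: prey: 19+9-15=13; pred: 20+7-4=23
Step 3: prey: 13+6-11=8; pred: 23+5-4=24
Step 4: prey: 8+4-7=5; pred: 24+3-4=23

Answer: 5 23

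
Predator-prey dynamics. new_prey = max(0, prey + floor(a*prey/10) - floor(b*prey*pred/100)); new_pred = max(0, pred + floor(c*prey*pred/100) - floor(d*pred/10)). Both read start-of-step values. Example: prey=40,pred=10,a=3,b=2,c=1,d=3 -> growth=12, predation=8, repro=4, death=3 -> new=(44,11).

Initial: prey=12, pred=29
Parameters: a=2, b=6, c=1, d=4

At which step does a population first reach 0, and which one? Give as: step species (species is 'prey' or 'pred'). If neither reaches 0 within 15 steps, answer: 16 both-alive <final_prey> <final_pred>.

Step 1: prey: 12+2-20=0; pred: 29+3-11=21
First extinction: prey at step 1

Answer: 1 prey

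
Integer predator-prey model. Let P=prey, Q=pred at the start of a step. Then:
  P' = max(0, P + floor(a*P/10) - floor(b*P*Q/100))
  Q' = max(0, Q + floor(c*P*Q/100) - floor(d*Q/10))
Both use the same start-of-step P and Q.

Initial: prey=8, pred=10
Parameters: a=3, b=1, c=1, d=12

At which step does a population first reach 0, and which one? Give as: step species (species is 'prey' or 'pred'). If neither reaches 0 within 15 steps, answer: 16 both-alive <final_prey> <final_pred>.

Answer: 1 pred

Derivation:
Step 1: prey: 8+2-0=10; pred: 10+0-12=0
First extinction: pred at step 1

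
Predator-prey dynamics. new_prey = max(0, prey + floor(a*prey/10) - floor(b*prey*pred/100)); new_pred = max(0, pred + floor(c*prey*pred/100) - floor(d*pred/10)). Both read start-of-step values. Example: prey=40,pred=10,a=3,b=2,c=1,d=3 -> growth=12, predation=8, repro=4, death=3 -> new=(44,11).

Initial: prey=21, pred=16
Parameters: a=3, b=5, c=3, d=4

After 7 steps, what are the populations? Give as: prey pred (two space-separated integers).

Answer: 1 2

Derivation:
Step 1: prey: 21+6-16=11; pred: 16+10-6=20
Step 2: prey: 11+3-11=3; pred: 20+6-8=18
Step 3: prey: 3+0-2=1; pred: 18+1-7=12
Step 4: prey: 1+0-0=1; pred: 12+0-4=8
Step 5: prey: 1+0-0=1; pred: 8+0-3=5
Step 6: prey: 1+0-0=1; pred: 5+0-2=3
Step 7: prey: 1+0-0=1; pred: 3+0-1=2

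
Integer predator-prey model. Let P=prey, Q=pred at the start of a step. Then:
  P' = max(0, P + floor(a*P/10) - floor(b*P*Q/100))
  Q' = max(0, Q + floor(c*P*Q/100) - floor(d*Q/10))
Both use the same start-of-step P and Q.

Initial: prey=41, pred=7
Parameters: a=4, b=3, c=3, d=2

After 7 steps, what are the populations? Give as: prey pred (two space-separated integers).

Answer: 0 54

Derivation:
Step 1: prey: 41+16-8=49; pred: 7+8-1=14
Step 2: prey: 49+19-20=48; pred: 14+20-2=32
Step 3: prey: 48+19-46=21; pred: 32+46-6=72
Step 4: prey: 21+8-45=0; pred: 72+45-14=103
Step 5: prey: 0+0-0=0; pred: 103+0-20=83
Step 6: prey: 0+0-0=0; pred: 83+0-16=67
Step 7: prey: 0+0-0=0; pred: 67+0-13=54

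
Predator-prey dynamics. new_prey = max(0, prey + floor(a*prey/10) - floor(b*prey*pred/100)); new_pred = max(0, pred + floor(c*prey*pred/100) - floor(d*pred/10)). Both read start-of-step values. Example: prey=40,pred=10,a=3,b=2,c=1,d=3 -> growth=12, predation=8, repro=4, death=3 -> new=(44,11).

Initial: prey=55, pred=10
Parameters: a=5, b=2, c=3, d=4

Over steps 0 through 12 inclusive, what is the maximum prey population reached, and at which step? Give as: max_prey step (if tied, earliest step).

Step 1: prey: 55+27-11=71; pred: 10+16-4=22
Step 2: prey: 71+35-31=75; pred: 22+46-8=60
Step 3: prey: 75+37-90=22; pred: 60+135-24=171
Step 4: prey: 22+11-75=0; pred: 171+112-68=215
Step 5: prey: 0+0-0=0; pred: 215+0-86=129
Step 6: prey: 0+0-0=0; pred: 129+0-51=78
Step 7: prey: 0+0-0=0; pred: 78+0-31=47
Step 8: prey: 0+0-0=0; pred: 47+0-18=29
Step 9: prey: 0+0-0=0; pred: 29+0-11=18
Step 10: prey: 0+0-0=0; pred: 18+0-7=11
Step 11: prey: 0+0-0=0; pred: 11+0-4=7
Step 12: prey: 0+0-0=0; pred: 7+0-2=5
Max prey = 75 at step 2

Answer: 75 2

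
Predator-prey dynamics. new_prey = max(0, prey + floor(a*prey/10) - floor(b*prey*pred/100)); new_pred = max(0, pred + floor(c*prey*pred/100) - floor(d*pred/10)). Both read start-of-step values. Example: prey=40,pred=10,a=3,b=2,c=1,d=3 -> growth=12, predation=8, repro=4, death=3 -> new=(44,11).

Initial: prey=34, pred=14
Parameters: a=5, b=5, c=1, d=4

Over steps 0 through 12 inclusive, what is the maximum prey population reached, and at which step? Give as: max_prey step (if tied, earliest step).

Answer: 108 12

Derivation:
Step 1: prey: 34+17-23=28; pred: 14+4-5=13
Step 2: prey: 28+14-18=24; pred: 13+3-5=11
Step 3: prey: 24+12-13=23; pred: 11+2-4=9
Step 4: prey: 23+11-10=24; pred: 9+2-3=8
Step 5: prey: 24+12-9=27; pred: 8+1-3=6
Step 6: prey: 27+13-8=32; pred: 6+1-2=5
Step 7: prey: 32+16-8=40; pred: 5+1-2=4
Step 8: prey: 40+20-8=52; pred: 4+1-1=4
Step 9: prey: 52+26-10=68; pred: 4+2-1=5
Step 10: prey: 68+34-17=85; pred: 5+3-2=6
Step 11: prey: 85+42-25=102; pred: 6+5-2=9
Step 12: prey: 102+51-45=108; pred: 9+9-3=15
Max prey = 108 at step 12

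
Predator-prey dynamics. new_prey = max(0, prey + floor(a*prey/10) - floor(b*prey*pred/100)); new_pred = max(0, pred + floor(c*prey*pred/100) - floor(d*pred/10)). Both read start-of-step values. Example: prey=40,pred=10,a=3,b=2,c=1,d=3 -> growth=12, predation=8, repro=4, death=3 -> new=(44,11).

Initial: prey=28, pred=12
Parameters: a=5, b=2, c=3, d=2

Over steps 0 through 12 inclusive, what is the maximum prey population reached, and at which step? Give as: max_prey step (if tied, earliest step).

Step 1: prey: 28+14-6=36; pred: 12+10-2=20
Step 2: prey: 36+18-14=40; pred: 20+21-4=37
Step 3: prey: 40+20-29=31; pred: 37+44-7=74
Step 4: prey: 31+15-45=1; pred: 74+68-14=128
Step 5: prey: 1+0-2=0; pred: 128+3-25=106
Step 6: prey: 0+0-0=0; pred: 106+0-21=85
Step 7: prey: 0+0-0=0; pred: 85+0-17=68
Step 8: prey: 0+0-0=0; pred: 68+0-13=55
Step 9: prey: 0+0-0=0; pred: 55+0-11=44
Step 10: prey: 0+0-0=0; pred: 44+0-8=36
Step 11: prey: 0+0-0=0; pred: 36+0-7=29
Step 12: prey: 0+0-0=0; pred: 29+0-5=24
Max prey = 40 at step 2

Answer: 40 2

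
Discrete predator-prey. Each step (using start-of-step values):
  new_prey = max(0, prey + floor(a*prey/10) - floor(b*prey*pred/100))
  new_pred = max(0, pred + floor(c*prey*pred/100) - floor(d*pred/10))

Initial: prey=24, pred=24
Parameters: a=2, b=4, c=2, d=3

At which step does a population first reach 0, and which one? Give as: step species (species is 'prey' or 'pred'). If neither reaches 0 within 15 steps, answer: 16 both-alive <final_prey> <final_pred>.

Step 1: prey: 24+4-23=5; pred: 24+11-7=28
Step 2: prey: 5+1-5=1; pred: 28+2-8=22
Step 3: prey: 1+0-0=1; pred: 22+0-6=16
Step 4: prey: 1+0-0=1; pred: 16+0-4=12
Step 5: prey: 1+0-0=1; pred: 12+0-3=9
Step 6: prey: 1+0-0=1; pred: 9+0-2=7
Step 7: prey: 1+0-0=1; pred: 7+0-2=5
Step 8: prey: 1+0-0=1; pred: 5+0-1=4
Step 9: prey: 1+0-0=1; pred: 4+0-1=3
Step 10: prey: 1+0-0=1; pred: 3+0-0=3
Steps 11-15: state stable at prey=1, pred=3 (no change)
No extinction within 15 steps

Answer: 16 both-alive 1 3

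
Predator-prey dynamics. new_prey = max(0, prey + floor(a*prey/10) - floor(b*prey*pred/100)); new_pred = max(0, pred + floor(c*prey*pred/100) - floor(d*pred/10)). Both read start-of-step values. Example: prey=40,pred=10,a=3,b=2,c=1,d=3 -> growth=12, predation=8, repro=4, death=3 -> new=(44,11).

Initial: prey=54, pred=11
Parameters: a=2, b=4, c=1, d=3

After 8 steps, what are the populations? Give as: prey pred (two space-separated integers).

Answer: 5 5

Derivation:
Step 1: prey: 54+10-23=41; pred: 11+5-3=13
Step 2: prey: 41+8-21=28; pred: 13+5-3=15
Step 3: prey: 28+5-16=17; pred: 15+4-4=15
Step 4: prey: 17+3-10=10; pred: 15+2-4=13
Step 5: prey: 10+2-5=7; pred: 13+1-3=11
Step 6: prey: 7+1-3=5; pred: 11+0-3=8
Step 7: prey: 5+1-1=5; pred: 8+0-2=6
Step 8: prey: 5+1-1=5; pred: 6+0-1=5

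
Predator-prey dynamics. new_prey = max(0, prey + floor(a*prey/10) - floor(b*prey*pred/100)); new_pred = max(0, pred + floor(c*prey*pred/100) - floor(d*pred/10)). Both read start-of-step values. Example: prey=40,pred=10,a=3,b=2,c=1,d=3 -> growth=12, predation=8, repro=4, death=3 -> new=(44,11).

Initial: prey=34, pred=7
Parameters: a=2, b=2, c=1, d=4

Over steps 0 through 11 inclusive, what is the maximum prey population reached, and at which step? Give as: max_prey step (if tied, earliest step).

Step 1: prey: 34+6-4=36; pred: 7+2-2=7
Step 2: prey: 36+7-5=38; pred: 7+2-2=7
Step 3: prey: 38+7-5=40; pred: 7+2-2=7
Step 4: prey: 40+8-5=43; pred: 7+2-2=7
Step 5: prey: 43+8-6=45; pred: 7+3-2=8
Step 6: prey: 45+9-7=47; pred: 8+3-3=8
Step 7: prey: 47+9-7=49; pred: 8+3-3=8
Step 8: prey: 49+9-7=51; pred: 8+3-3=8
Step 9: prey: 51+10-8=53; pred: 8+4-3=9
Step 10: prey: 53+10-9=54; pred: 9+4-3=10
Step 11: prey: 54+10-10=54; pred: 10+5-4=11
Max prey = 54 at step 10

Answer: 54 10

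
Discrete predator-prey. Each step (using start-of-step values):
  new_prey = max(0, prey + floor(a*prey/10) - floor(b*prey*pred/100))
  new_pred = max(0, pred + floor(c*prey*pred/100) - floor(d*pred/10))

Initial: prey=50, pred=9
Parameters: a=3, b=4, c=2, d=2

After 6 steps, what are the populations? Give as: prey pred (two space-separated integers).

Step 1: prey: 50+15-18=47; pred: 9+9-1=17
Step 2: prey: 47+14-31=30; pred: 17+15-3=29
Step 3: prey: 30+9-34=5; pred: 29+17-5=41
Step 4: prey: 5+1-8=0; pred: 41+4-8=37
Step 5: prey: 0+0-0=0; pred: 37+0-7=30
Step 6: prey: 0+0-0=0; pred: 30+0-6=24

Answer: 0 24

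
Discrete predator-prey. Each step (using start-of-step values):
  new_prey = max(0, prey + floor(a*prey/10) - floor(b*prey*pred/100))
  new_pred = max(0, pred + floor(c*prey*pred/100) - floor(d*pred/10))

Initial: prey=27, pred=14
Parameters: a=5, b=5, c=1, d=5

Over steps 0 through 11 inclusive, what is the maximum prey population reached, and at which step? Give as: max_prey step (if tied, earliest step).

Step 1: prey: 27+13-18=22; pred: 14+3-7=10
Step 2: prey: 22+11-11=22; pred: 10+2-5=7
Step 3: prey: 22+11-7=26; pred: 7+1-3=5
Step 4: prey: 26+13-6=33; pred: 5+1-2=4
Step 5: prey: 33+16-6=43; pred: 4+1-2=3
Step 6: prey: 43+21-6=58; pred: 3+1-1=3
Step 7: prey: 58+29-8=79; pred: 3+1-1=3
Step 8: prey: 79+39-11=107; pred: 3+2-1=4
Step 9: prey: 107+53-21=139; pred: 4+4-2=6
Step 10: prey: 139+69-41=167; pred: 6+8-3=11
Step 11: prey: 167+83-91=159; pred: 11+18-5=24
Max prey = 167 at step 10

Answer: 167 10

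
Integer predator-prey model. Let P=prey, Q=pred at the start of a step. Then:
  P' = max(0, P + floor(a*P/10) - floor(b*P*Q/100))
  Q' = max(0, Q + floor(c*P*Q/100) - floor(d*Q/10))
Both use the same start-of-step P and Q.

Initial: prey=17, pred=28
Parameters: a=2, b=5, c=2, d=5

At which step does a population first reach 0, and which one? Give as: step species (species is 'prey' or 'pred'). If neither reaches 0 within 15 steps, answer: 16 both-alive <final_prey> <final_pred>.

Step 1: prey: 17+3-23=0; pred: 28+9-14=23
First extinction: prey at step 1

Answer: 1 prey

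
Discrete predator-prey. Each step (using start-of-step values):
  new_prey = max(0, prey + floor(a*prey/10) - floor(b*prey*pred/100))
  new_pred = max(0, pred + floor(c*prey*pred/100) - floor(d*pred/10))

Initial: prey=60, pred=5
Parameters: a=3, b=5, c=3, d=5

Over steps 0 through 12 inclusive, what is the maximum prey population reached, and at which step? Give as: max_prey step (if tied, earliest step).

Answer: 63 1

Derivation:
Step 1: prey: 60+18-15=63; pred: 5+9-2=12
Step 2: prey: 63+18-37=44; pred: 12+22-6=28
Step 3: prey: 44+13-61=0; pred: 28+36-14=50
Step 4: prey: 0+0-0=0; pred: 50+0-25=25
Step 5: prey: 0+0-0=0; pred: 25+0-12=13
Step 6: prey: 0+0-0=0; pred: 13+0-6=7
Step 7: prey: 0+0-0=0; pred: 7+0-3=4
Step 8: prey: 0+0-0=0; pred: 4+0-2=2
Step 9: prey: 0+0-0=0; pred: 2+0-1=1
Step 10: prey: 0+0-0=0; pred: 1+0-0=1
Step 11: prey: 0+0-0=0; pred: 1+0-0=1
Step 12: prey: 0+0-0=0; pred: 1+0-0=1
Max prey = 63 at step 1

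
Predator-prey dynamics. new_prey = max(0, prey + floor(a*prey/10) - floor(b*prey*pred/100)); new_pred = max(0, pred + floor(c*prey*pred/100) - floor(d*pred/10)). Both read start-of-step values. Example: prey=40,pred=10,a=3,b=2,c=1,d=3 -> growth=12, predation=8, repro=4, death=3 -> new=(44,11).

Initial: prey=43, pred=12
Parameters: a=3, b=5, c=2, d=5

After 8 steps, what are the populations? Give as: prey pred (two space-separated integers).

Step 1: prey: 43+12-25=30; pred: 12+10-6=16
Step 2: prey: 30+9-24=15; pred: 16+9-8=17
Step 3: prey: 15+4-12=7; pred: 17+5-8=14
Step 4: prey: 7+2-4=5; pred: 14+1-7=8
Step 5: prey: 5+1-2=4; pred: 8+0-4=4
Step 6: prey: 4+1-0=5; pred: 4+0-2=2
Step 7: prey: 5+1-0=6; pred: 2+0-1=1
Step 8: prey: 6+1-0=7; pred: 1+0-0=1

Answer: 7 1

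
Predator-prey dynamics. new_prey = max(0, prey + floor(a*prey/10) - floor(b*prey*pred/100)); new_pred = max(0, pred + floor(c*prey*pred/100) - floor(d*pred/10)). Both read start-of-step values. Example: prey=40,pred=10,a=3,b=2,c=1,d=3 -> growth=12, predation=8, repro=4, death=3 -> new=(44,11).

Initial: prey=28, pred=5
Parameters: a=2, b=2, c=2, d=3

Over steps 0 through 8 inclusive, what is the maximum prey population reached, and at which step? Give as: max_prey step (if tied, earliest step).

Answer: 35 3

Derivation:
Step 1: prey: 28+5-2=31; pred: 5+2-1=6
Step 2: prey: 31+6-3=34; pred: 6+3-1=8
Step 3: prey: 34+6-5=35; pred: 8+5-2=11
Step 4: prey: 35+7-7=35; pred: 11+7-3=15
Step 5: prey: 35+7-10=32; pred: 15+10-4=21
Step 6: prey: 32+6-13=25; pred: 21+13-6=28
Step 7: prey: 25+5-14=16; pred: 28+14-8=34
Step 8: prey: 16+3-10=9; pred: 34+10-10=34
Max prey = 35 at step 3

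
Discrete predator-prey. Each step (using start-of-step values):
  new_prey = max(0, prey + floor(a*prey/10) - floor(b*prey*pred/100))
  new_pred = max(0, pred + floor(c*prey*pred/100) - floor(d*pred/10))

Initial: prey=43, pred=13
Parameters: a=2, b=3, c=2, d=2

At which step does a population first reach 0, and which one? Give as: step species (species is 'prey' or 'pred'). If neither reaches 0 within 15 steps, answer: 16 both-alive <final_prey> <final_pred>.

Step 1: prey: 43+8-16=35; pred: 13+11-2=22
Step 2: prey: 35+7-23=19; pred: 22+15-4=33
Step 3: prey: 19+3-18=4; pred: 33+12-6=39
Step 4: prey: 4+0-4=0; pred: 39+3-7=35
First extinction: prey at step 4

Answer: 4 prey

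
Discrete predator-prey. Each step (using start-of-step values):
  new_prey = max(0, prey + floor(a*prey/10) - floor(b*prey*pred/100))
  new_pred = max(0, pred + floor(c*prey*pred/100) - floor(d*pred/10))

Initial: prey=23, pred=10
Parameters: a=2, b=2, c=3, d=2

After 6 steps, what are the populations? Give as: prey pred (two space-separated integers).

Answer: 2 41

Derivation:
Step 1: prey: 23+4-4=23; pred: 10+6-2=14
Step 2: prey: 23+4-6=21; pred: 14+9-2=21
Step 3: prey: 21+4-8=17; pred: 21+13-4=30
Step 4: prey: 17+3-10=10; pred: 30+15-6=39
Step 5: prey: 10+2-7=5; pred: 39+11-7=43
Step 6: prey: 5+1-4=2; pred: 43+6-8=41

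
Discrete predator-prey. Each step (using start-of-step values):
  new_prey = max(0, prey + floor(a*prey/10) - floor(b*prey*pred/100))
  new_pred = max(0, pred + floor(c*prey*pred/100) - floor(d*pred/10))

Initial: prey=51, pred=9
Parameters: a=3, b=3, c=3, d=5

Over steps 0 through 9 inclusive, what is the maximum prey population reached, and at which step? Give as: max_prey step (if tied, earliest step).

Answer: 53 1

Derivation:
Step 1: prey: 51+15-13=53; pred: 9+13-4=18
Step 2: prey: 53+15-28=40; pred: 18+28-9=37
Step 3: prey: 40+12-44=8; pred: 37+44-18=63
Step 4: prey: 8+2-15=0; pred: 63+15-31=47
Step 5: prey: 0+0-0=0; pred: 47+0-23=24
Step 6: prey: 0+0-0=0; pred: 24+0-12=12
Step 7: prey: 0+0-0=0; pred: 12+0-6=6
Step 8: prey: 0+0-0=0; pred: 6+0-3=3
Step 9: prey: 0+0-0=0; pred: 3+0-1=2
Max prey = 53 at step 1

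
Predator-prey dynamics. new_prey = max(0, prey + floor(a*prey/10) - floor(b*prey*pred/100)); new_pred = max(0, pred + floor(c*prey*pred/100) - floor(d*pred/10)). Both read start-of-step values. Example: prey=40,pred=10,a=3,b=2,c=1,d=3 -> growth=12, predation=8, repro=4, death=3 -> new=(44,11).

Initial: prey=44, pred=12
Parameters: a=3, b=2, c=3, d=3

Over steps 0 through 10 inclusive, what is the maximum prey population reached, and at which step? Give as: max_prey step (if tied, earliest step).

Step 1: prey: 44+13-10=47; pred: 12+15-3=24
Step 2: prey: 47+14-22=39; pred: 24+33-7=50
Step 3: prey: 39+11-39=11; pred: 50+58-15=93
Step 4: prey: 11+3-20=0; pred: 93+30-27=96
Step 5: prey: 0+0-0=0; pred: 96+0-28=68
Step 6: prey: 0+0-0=0; pred: 68+0-20=48
Step 7: prey: 0+0-0=0; pred: 48+0-14=34
Step 8: prey: 0+0-0=0; pred: 34+0-10=24
Step 9: prey: 0+0-0=0; pred: 24+0-7=17
Step 10: prey: 0+0-0=0; pred: 17+0-5=12
Max prey = 47 at step 1

Answer: 47 1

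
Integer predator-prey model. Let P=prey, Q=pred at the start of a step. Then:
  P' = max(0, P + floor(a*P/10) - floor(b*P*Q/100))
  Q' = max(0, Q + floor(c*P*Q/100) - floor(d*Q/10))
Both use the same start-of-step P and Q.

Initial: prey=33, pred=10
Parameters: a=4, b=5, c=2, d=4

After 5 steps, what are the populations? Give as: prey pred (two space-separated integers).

Step 1: prey: 33+13-16=30; pred: 10+6-4=12
Step 2: prey: 30+12-18=24; pred: 12+7-4=15
Step 3: prey: 24+9-18=15; pred: 15+7-6=16
Step 4: prey: 15+6-12=9; pred: 16+4-6=14
Step 5: prey: 9+3-6=6; pred: 14+2-5=11

Answer: 6 11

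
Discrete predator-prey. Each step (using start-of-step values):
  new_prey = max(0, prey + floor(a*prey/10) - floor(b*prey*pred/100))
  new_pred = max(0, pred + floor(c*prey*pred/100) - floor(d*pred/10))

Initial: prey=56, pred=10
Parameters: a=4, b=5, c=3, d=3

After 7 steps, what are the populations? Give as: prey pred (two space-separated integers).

Step 1: prey: 56+22-28=50; pred: 10+16-3=23
Step 2: prey: 50+20-57=13; pred: 23+34-6=51
Step 3: prey: 13+5-33=0; pred: 51+19-15=55
Step 4: prey: 0+0-0=0; pred: 55+0-16=39
Step 5: prey: 0+0-0=0; pred: 39+0-11=28
Step 6: prey: 0+0-0=0; pred: 28+0-8=20
Step 7: prey: 0+0-0=0; pred: 20+0-6=14

Answer: 0 14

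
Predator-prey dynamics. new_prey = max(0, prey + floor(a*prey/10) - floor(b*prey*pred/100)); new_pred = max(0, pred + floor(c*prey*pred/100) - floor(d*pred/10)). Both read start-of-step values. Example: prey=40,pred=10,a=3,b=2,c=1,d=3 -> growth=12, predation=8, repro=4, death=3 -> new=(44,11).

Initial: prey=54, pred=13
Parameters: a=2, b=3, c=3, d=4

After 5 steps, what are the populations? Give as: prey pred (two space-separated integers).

Step 1: prey: 54+10-21=43; pred: 13+21-5=29
Step 2: prey: 43+8-37=14; pred: 29+37-11=55
Step 3: prey: 14+2-23=0; pred: 55+23-22=56
Step 4: prey: 0+0-0=0; pred: 56+0-22=34
Step 5: prey: 0+0-0=0; pred: 34+0-13=21

Answer: 0 21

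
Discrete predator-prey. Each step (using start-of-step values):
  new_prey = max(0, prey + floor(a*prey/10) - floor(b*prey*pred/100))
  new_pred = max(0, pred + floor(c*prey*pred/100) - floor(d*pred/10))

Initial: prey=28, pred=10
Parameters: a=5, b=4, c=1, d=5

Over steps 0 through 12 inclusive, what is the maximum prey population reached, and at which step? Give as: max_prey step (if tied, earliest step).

Answer: 135 8

Derivation:
Step 1: prey: 28+14-11=31; pred: 10+2-5=7
Step 2: prey: 31+15-8=38; pred: 7+2-3=6
Step 3: prey: 38+19-9=48; pred: 6+2-3=5
Step 4: prey: 48+24-9=63; pred: 5+2-2=5
Step 5: prey: 63+31-12=82; pred: 5+3-2=6
Step 6: prey: 82+41-19=104; pred: 6+4-3=7
Step 7: prey: 104+52-29=127; pred: 7+7-3=11
Step 8: prey: 127+63-55=135; pred: 11+13-5=19
Step 9: prey: 135+67-102=100; pred: 19+25-9=35
Step 10: prey: 100+50-140=10; pred: 35+35-17=53
Step 11: prey: 10+5-21=0; pred: 53+5-26=32
Step 12: prey: 0+0-0=0; pred: 32+0-16=16
Max prey = 135 at step 8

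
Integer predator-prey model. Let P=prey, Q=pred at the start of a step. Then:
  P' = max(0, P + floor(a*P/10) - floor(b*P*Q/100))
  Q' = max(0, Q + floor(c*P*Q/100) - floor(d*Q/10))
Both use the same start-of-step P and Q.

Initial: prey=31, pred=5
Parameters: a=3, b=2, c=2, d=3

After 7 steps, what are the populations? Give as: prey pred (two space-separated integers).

Answer: 2 63

Derivation:
Step 1: prey: 31+9-3=37; pred: 5+3-1=7
Step 2: prey: 37+11-5=43; pred: 7+5-2=10
Step 3: prey: 43+12-8=47; pred: 10+8-3=15
Step 4: prey: 47+14-14=47; pred: 15+14-4=25
Step 5: prey: 47+14-23=38; pred: 25+23-7=41
Step 6: prey: 38+11-31=18; pred: 41+31-12=60
Step 7: prey: 18+5-21=2; pred: 60+21-18=63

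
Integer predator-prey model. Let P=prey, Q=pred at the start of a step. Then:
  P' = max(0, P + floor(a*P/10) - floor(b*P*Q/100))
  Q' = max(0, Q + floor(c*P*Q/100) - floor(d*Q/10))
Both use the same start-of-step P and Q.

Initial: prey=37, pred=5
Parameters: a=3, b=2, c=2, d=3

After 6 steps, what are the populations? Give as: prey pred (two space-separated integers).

Step 1: prey: 37+11-3=45; pred: 5+3-1=7
Step 2: prey: 45+13-6=52; pred: 7+6-2=11
Step 3: prey: 52+15-11=56; pred: 11+11-3=19
Step 4: prey: 56+16-21=51; pred: 19+21-5=35
Step 5: prey: 51+15-35=31; pred: 35+35-10=60
Step 6: prey: 31+9-37=3; pred: 60+37-18=79

Answer: 3 79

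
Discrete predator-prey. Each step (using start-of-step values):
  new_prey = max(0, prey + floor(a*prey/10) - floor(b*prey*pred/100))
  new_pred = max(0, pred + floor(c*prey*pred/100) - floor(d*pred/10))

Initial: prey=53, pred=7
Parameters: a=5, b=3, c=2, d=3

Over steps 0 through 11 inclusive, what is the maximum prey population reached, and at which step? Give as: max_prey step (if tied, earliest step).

Step 1: prey: 53+26-11=68; pred: 7+7-2=12
Step 2: prey: 68+34-24=78; pred: 12+16-3=25
Step 3: prey: 78+39-58=59; pred: 25+39-7=57
Step 4: prey: 59+29-100=0; pred: 57+67-17=107
Step 5: prey: 0+0-0=0; pred: 107+0-32=75
Step 6: prey: 0+0-0=0; pred: 75+0-22=53
Step 7: prey: 0+0-0=0; pred: 53+0-15=38
Step 8: prey: 0+0-0=0; pred: 38+0-11=27
Step 9: prey: 0+0-0=0; pred: 27+0-8=19
Step 10: prey: 0+0-0=0; pred: 19+0-5=14
Step 11: prey: 0+0-0=0; pred: 14+0-4=10
Max prey = 78 at step 2

Answer: 78 2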